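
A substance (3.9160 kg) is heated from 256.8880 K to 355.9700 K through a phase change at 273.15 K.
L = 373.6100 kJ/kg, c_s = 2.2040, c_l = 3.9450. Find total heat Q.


Q1 (sensible, solid) = 3.9160 * 2.2040 * 16.2620 = 140.3551 kJ
Q2 (latent) = 3.9160 * 373.6100 = 1463.0568 kJ
Q3 (sensible, liquid) = 3.9160 * 3.9450 * 82.8200 = 1279.4547 kJ
Q_total = 2882.8666 kJ

2882.8666 kJ


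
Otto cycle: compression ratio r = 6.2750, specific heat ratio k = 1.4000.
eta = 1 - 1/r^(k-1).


r^(k-1) = 2.0847
eta = 1 - 1/2.0847 = 0.5203 = 52.0317%

52.0317%


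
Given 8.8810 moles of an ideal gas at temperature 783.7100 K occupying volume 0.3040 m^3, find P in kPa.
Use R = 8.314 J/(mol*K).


P = nRT/V = 8.8810 * 8.314 * 783.7100 / 0.3040
= 57866.5084 / 0.3040 = 190350.3567 Pa = 190.3504 kPa

190.3504 kPa


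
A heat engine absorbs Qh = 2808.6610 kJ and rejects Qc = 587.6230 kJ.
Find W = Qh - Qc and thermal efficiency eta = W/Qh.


W = 2808.6610 - 587.6230 = 2221.0380 kJ
eta = 2221.0380 / 2808.6610 = 0.7908 = 79.0782%

W = 2221.0380 kJ, eta = 79.0782%


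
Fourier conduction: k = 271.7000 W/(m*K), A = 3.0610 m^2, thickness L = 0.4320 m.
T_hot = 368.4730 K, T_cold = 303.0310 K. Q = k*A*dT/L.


dT = 65.4420 K
Q = 271.7000 * 3.0610 * 65.4420 / 0.4320 = 125987.0145 W

125987.0145 W


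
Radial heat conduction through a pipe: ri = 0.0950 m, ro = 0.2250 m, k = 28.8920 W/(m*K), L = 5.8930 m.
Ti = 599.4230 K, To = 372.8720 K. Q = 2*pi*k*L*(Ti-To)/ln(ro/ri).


dT = 226.5510 K
ln(ro/ri) = 0.8622
Q = 2*pi*28.8920*5.8930*226.5510 / 0.8622 = 281086.5327 W

281086.5327 W


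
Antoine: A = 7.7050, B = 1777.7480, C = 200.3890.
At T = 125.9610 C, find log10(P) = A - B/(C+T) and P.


C+T = 326.3500
B/(C+T) = 5.4474
log10(P) = 7.7050 - 5.4474 = 2.2576
P = 10^2.2576 = 180.9813 mmHg

180.9813 mmHg


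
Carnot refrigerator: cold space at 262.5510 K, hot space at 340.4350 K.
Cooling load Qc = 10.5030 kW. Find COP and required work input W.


COP = 262.5510 / 77.8840 = 3.3711
W = 10.5030 / 3.3711 = 3.1156 kW

COP = 3.3711, W = 3.1156 kW


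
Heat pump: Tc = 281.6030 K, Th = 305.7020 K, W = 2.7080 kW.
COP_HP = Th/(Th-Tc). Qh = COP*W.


COP = 305.7020 / 24.0990 = 12.6853
Qh = 12.6853 * 2.7080 = 34.3517 kW

COP = 12.6853, Qh = 34.3517 kW


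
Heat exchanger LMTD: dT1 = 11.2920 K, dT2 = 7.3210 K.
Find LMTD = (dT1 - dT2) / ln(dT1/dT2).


dT1/dT2 = 1.5424
ln(dT1/dT2) = 0.4333
LMTD = 3.9710 / 0.4333 = 9.1635 K

9.1635 K


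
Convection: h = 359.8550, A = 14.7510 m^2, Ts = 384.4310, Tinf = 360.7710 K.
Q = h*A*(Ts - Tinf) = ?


dT = 23.6600 K
Q = 359.8550 * 14.7510 * 23.6600 = 125592.5113 W

125592.5113 W


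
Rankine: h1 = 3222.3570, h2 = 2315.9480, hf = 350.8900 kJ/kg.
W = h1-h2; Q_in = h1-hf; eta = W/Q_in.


W = 906.4090 kJ/kg
Q_in = 2871.4670 kJ/kg
eta = 0.3157 = 31.5661%

eta = 31.5661%


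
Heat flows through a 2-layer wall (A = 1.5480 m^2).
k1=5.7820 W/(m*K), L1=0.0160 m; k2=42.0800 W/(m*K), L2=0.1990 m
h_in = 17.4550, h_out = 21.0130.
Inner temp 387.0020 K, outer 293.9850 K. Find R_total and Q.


R_conv_in = 1/(17.4550*1.5480) = 0.0370
R_1 = 0.0160/(5.7820*1.5480) = 0.0018
R_2 = 0.1990/(42.0800*1.5480) = 0.0031
R_conv_out = 1/(21.0130*1.5480) = 0.0307
R_total = 0.0726 K/W
Q = 93.0170 / 0.0726 = 1281.3256 W

R_total = 0.0726 K/W, Q = 1281.3256 W


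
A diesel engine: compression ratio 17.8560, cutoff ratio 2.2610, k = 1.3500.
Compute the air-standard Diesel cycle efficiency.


r^(k-1) = 2.7424
rc^k = 3.0082
eta = 0.5698 = 56.9838%

56.9838%


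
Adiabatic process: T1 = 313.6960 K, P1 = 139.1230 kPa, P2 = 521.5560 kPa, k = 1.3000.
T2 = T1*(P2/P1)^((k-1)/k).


(k-1)/k = 0.2308
(P2/P1)^exp = 1.3566
T2 = 313.6960 * 1.3566 = 425.5474 K

425.5474 K


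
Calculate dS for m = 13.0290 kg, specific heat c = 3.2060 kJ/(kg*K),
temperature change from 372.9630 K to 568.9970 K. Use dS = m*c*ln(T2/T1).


T2/T1 = 1.5256
ln(T2/T1) = 0.4224
dS = 13.0290 * 3.2060 * 0.4224 = 17.6439 kJ/K

17.6439 kJ/K


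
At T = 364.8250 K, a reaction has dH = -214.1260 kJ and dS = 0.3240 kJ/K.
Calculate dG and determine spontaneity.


T*dS = 364.8250 * 0.3240 = 118.2033 kJ
dG = -214.1260 - 118.2033 = -332.3293 kJ (spontaneous)

dG = -332.3293 kJ, spontaneous


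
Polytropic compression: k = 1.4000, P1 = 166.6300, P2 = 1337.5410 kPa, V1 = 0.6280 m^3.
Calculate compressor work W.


(k-1)/k = 0.2857
(P2/P1)^exp = 1.8132
W = 3.5000 * 166.6300 * 0.6280 * (1.8132 - 1) = 297.8341 kJ

297.8341 kJ


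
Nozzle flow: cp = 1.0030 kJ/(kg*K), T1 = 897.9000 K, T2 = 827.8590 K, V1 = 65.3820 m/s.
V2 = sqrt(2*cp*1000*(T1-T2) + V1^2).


dT = 70.0410 K
2*cp*1000*dT = 140502.2460
V1^2 = 4274.8059
V2 = sqrt(144777.0519) = 380.4958 m/s

380.4958 m/s


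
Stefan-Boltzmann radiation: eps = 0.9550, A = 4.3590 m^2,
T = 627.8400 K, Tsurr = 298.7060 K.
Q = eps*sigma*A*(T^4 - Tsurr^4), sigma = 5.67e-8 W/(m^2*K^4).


T^4 = 1.5538e+11
Tsurr^4 = 7.9611e+09
Q = 0.9550 * 5.67e-8 * 4.3590 * 1.4742e+11 = 34795.8277 W

34795.8277 W


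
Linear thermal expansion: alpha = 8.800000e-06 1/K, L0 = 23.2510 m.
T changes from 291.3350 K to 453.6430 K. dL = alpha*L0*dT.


dT = 162.3080 K
dL = 8.800000e-06 * 23.2510 * 162.3080 = 0.033210 m
L_final = 23.284210 m

dL = 0.033210 m


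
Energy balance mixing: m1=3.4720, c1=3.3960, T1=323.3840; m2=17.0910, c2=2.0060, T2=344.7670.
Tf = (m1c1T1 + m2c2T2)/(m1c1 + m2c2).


num = 15633.1724
den = 46.0755
Tf = 339.2950 K

339.2950 K


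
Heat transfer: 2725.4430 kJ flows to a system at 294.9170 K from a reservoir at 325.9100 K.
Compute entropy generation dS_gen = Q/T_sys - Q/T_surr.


dS_sys = 2725.4430/294.9170 = 9.2414 kJ/K
dS_surr = -2725.4430/325.9100 = -8.3626 kJ/K
dS_gen = 9.2414 - 8.3626 = 0.8788 kJ/K (irreversible)

dS_gen = 0.8788 kJ/K, irreversible


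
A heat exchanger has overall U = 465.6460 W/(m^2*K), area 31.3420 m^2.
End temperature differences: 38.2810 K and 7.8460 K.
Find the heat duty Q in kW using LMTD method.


LMTD = 19.2025 K
Q = 465.6460 * 31.3420 * 19.2025 = 280246.6089 W = 280.2466 kW

280.2466 kW


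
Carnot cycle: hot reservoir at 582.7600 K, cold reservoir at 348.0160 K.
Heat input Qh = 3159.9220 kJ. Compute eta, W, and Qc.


eta = 1 - 348.0160/582.7600 = 0.4028
W = 0.4028 * 3159.9220 = 1272.8614 kJ
Qc = 3159.9220 - 1272.8614 = 1887.0606 kJ

eta = 40.2814%, W = 1272.8614 kJ, Qc = 1887.0606 kJ


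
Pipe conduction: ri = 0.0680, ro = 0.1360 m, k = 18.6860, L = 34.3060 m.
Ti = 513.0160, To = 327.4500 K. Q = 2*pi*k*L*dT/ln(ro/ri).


dT = 185.5660 K
ln(ro/ri) = 0.6931
Q = 2*pi*18.6860*34.3060*185.5660 / 0.6931 = 1078299.0968 W

1078299.0968 W


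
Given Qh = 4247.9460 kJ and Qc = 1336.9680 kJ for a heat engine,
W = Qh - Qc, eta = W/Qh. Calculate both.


W = 4247.9460 - 1336.9680 = 2910.9780 kJ
eta = 2910.9780 / 4247.9460 = 0.6853 = 68.5267%

W = 2910.9780 kJ, eta = 68.5267%


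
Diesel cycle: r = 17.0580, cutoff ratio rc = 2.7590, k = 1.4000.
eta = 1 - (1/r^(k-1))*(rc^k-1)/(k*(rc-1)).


r^(k-1) = 3.1101
rc^k = 4.1405
eta = 0.5900 = 58.9953%

58.9953%


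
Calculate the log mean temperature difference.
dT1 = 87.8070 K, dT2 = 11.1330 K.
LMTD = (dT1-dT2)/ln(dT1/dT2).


dT1/dT2 = 7.8871
ln(dT1/dT2) = 2.0652
LMTD = 76.6740 / 2.0652 = 37.1262 K

37.1262 K


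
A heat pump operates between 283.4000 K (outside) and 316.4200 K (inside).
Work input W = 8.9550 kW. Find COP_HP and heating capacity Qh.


COP = 316.4200 / 33.0200 = 9.5827
Qh = 9.5827 * 8.9550 = 85.8129 kW

COP = 9.5827, Qh = 85.8129 kW


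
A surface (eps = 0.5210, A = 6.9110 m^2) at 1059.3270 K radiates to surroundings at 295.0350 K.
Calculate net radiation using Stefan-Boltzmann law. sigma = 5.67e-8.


T^4 = 1.2593e+12
Tsurr^4 = 7.5769e+09
Q = 0.5210 * 5.67e-8 * 6.9110 * 1.2517e+12 = 255541.1442 W

255541.1442 W


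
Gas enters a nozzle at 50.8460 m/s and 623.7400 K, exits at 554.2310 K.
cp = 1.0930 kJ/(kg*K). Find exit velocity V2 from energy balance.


dT = 69.5090 K
2*cp*1000*dT = 151946.6740
V1^2 = 2585.3157
V2 = sqrt(154531.9897) = 393.1056 m/s

393.1056 m/s


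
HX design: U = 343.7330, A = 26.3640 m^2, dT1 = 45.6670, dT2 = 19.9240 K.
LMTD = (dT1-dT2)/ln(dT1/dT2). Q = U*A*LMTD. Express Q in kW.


LMTD = 31.0362 K
Q = 343.7330 * 26.3640 * 31.0362 = 281255.4876 W = 281.2555 kW

281.2555 kW


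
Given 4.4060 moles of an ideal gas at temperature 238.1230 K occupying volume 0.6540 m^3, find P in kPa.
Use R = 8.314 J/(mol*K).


P = nRT/V = 4.4060 * 8.314 * 238.1230 / 0.6540
= 8722.7989 / 0.6540 = 13337.6129 Pa = 13.3376 kPa

13.3376 kPa


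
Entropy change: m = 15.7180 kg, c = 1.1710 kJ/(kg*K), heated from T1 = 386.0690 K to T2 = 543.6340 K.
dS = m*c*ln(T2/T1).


T2/T1 = 1.4081
ln(T2/T1) = 0.3423
dS = 15.7180 * 1.1710 * 0.3423 = 6.2996 kJ/K

6.2996 kJ/K


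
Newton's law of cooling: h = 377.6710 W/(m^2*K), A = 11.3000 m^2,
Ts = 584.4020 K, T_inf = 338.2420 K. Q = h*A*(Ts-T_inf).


dT = 246.1600 K
Q = 377.6710 * 11.3000 * 246.1600 = 1050532.6750 W

1050532.6750 W


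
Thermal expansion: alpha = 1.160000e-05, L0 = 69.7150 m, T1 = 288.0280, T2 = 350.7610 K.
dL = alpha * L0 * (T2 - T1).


dT = 62.7330 K
dL = 1.160000e-05 * 69.7150 * 62.7330 = 0.050732 m
L_final = 69.765732 m

dL = 0.050732 m


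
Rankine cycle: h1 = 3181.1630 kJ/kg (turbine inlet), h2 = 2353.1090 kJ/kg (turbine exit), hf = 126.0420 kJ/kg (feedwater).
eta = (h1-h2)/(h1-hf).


W = 828.0540 kJ/kg
Q_in = 3055.1210 kJ/kg
eta = 0.2710 = 27.1038%

eta = 27.1038%


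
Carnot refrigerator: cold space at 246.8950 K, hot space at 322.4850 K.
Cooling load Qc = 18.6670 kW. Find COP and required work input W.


COP = 246.8950 / 75.5900 = 3.2662
W = 18.6670 / 3.2662 = 5.7151 kW

COP = 3.2662, W = 5.7151 kW


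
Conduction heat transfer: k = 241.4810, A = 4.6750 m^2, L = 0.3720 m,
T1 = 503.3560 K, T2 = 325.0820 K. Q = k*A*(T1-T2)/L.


dT = 178.2740 K
Q = 241.4810 * 4.6750 * 178.2740 / 0.3720 = 541015.4281 W

541015.4281 W


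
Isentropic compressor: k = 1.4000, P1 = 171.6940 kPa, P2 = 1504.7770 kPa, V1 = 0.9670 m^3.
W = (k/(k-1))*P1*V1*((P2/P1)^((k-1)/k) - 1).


(k-1)/k = 0.2857
(P2/P1)^exp = 1.8593
W = 3.5000 * 171.6940 * 0.9670 * (1.8593 - 1) = 499.3335 kJ

499.3335 kJ


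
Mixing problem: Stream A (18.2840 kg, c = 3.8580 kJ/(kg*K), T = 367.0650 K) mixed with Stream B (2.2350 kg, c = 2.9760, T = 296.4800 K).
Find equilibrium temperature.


num = 27864.6399
den = 77.1910
Tf = 360.9829 K

360.9829 K


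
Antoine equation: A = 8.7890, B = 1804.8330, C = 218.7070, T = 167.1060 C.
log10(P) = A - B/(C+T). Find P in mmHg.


C+T = 385.8130
B/(C+T) = 4.6780
log10(P) = 8.7890 - 4.6780 = 4.1110
P = 10^4.1110 = 12912.2092 mmHg

12912.2092 mmHg


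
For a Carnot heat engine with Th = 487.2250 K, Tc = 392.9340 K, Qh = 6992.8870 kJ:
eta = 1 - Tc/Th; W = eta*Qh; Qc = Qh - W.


eta = 1 - 392.9340/487.2250 = 0.1935
W = 0.1935 * 6992.8870 = 1353.3097 kJ
Qc = 6992.8870 - 1353.3097 = 5639.5773 kJ

eta = 19.3527%, W = 1353.3097 kJ, Qc = 5639.5773 kJ


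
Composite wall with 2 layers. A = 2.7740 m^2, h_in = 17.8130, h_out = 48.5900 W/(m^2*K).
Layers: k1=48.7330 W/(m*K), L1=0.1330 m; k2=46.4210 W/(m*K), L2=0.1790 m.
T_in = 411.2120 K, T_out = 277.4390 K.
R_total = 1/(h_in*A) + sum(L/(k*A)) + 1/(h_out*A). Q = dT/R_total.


R_conv_in = 1/(17.8130*2.7740) = 0.0202
R_1 = 0.1330/(48.7330*2.7740) = 0.0010
R_2 = 0.1790/(46.4210*2.7740) = 0.0014
R_conv_out = 1/(48.5900*2.7740) = 0.0074
R_total = 0.0300 K/W
Q = 133.7730 / 0.0300 = 4454.5870 W

R_total = 0.0300 K/W, Q = 4454.5870 W


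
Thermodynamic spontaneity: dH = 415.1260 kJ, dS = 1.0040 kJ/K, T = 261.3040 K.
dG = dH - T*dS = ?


T*dS = 261.3040 * 1.0040 = 262.3492 kJ
dG = 415.1260 - 262.3492 = 152.7768 kJ (non-spontaneous)

dG = 152.7768 kJ, non-spontaneous


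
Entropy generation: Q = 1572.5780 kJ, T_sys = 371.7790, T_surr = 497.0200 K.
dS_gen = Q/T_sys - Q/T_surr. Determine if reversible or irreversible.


dS_sys = 1572.5780/371.7790 = 4.2299 kJ/K
dS_surr = -1572.5780/497.0200 = -3.1640 kJ/K
dS_gen = 4.2299 - 3.1640 = 1.0659 kJ/K (irreversible)

dS_gen = 1.0659 kJ/K, irreversible


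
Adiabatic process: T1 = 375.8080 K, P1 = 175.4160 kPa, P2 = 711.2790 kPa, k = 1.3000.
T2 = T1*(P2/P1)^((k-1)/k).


(k-1)/k = 0.2308
(P2/P1)^exp = 1.3813
T2 = 375.8080 * 1.3813 = 519.1191 K

519.1191 K


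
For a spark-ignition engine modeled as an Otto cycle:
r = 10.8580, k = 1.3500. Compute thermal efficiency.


r^(k-1) = 2.3042
eta = 1 - 1/2.3042 = 0.5660 = 56.6002%

56.6002%


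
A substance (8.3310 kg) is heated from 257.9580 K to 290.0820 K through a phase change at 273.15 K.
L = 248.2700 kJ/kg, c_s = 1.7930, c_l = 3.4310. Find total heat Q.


Q1 (sensible, solid) = 8.3310 * 1.7930 * 15.1920 = 226.9302 kJ
Q2 (latent) = 8.3310 * 248.2700 = 2068.3374 kJ
Q3 (sensible, liquid) = 8.3310 * 3.4310 * 16.9320 = 483.9785 kJ
Q_total = 2779.2462 kJ

2779.2462 kJ


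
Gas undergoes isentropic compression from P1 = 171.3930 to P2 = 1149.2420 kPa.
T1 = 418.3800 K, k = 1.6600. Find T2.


(k-1)/k = 0.3976
(P2/P1)^exp = 2.1310
T2 = 418.3800 * 2.1310 = 891.5525 K

891.5525 K


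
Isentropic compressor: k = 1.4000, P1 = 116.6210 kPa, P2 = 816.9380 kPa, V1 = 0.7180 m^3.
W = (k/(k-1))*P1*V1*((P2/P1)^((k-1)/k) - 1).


(k-1)/k = 0.2857
(P2/P1)^exp = 1.7440
W = 3.5000 * 116.6210 * 0.7180 * (1.7440 - 1) = 218.0429 kJ

218.0429 kJ


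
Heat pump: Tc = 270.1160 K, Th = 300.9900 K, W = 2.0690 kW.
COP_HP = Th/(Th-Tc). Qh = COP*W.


COP = 300.9900 / 30.8740 = 9.7490
Qh = 9.7490 * 2.0690 = 20.1706 kW

COP = 9.7490, Qh = 20.1706 kW


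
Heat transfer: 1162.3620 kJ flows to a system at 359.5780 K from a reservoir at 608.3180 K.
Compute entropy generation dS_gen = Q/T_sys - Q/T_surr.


dS_sys = 1162.3620/359.5780 = 3.2326 kJ/K
dS_surr = -1162.3620/608.3180 = -1.9108 kJ/K
dS_gen = 3.2326 - 1.9108 = 1.3218 kJ/K (irreversible)

dS_gen = 1.3218 kJ/K, irreversible


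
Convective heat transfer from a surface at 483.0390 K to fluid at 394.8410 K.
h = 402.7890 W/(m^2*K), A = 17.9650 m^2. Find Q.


dT = 88.1980 K
Q = 402.7890 * 17.9650 * 88.1980 = 638209.9345 W

638209.9345 W


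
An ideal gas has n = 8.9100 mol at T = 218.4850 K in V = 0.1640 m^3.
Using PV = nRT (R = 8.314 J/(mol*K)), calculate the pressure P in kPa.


P = nRT/V = 8.9100 * 8.314 * 218.4850 / 0.1640
= 16184.8750 / 0.1640 = 98688.2623 Pa = 98.6883 kPa

98.6883 kPa


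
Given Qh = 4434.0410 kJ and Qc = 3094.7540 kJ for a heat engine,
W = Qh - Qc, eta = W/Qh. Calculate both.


W = 4434.0410 - 3094.7540 = 1339.2870 kJ
eta = 1339.2870 / 4434.0410 = 0.3020 = 30.2047%

W = 1339.2870 kJ, eta = 30.2047%


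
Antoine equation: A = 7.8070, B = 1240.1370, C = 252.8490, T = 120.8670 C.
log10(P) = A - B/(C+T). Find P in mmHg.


C+T = 373.7160
B/(C+T) = 3.3184
log10(P) = 7.8070 - 3.3184 = 4.4886
P = 10^4.4886 = 30803.9080 mmHg

30803.9080 mmHg


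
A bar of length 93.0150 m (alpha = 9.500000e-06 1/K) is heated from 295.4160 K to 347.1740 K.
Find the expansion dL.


dT = 51.7580 K
dL = 9.500000e-06 * 93.0150 * 51.7580 = 0.045736 m
L_final = 93.060736 m

dL = 0.045736 m


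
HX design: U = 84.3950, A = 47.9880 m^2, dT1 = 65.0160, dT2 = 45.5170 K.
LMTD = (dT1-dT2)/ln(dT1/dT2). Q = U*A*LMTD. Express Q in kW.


LMTD = 54.6884 K
Q = 84.3950 * 47.9880 * 54.6884 = 221484.9893 W = 221.4850 kW

221.4850 kW


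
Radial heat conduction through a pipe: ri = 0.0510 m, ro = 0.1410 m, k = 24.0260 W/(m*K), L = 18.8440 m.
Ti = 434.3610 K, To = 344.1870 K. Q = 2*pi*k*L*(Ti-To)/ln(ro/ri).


dT = 90.1740 K
ln(ro/ri) = 1.0169
Q = 2*pi*24.0260*18.8440*90.1740 / 1.0169 = 252245.1901 W

252245.1901 W


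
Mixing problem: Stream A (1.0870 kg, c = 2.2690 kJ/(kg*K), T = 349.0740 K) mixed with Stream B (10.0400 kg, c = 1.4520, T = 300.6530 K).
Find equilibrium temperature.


num = 5243.9006
den = 17.0445
Tf = 307.6597 K

307.6597 K


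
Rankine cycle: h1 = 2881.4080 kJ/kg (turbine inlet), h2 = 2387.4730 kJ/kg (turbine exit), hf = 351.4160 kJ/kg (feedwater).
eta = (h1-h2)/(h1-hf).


W = 493.9350 kJ/kg
Q_in = 2529.9920 kJ/kg
eta = 0.1952 = 19.5232%

eta = 19.5232%


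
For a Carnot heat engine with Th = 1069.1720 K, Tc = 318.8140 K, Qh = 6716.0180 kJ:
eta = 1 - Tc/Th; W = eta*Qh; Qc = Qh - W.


eta = 1 - 318.8140/1069.1720 = 0.7018
W = 0.7018 * 6716.0180 = 4713.3837 kJ
Qc = 6716.0180 - 4713.3837 = 2002.6343 kJ

eta = 70.1812%, W = 4713.3837 kJ, Qc = 2002.6343 kJ


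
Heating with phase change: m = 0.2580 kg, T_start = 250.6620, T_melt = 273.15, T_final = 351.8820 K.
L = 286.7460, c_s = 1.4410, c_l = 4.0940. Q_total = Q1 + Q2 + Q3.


Q1 (sensible, solid) = 0.2580 * 1.4410 * 22.4880 = 8.3605 kJ
Q2 (latent) = 0.2580 * 286.7460 = 73.9805 kJ
Q3 (sensible, liquid) = 0.2580 * 4.0940 * 78.7320 = 83.1608 kJ
Q_total = 165.5018 kJ

165.5018 kJ


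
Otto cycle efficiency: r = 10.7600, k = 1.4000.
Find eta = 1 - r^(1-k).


r^(k-1) = 2.5866
eta = 1 - 1/2.5866 = 0.6134 = 61.3388%

61.3388%


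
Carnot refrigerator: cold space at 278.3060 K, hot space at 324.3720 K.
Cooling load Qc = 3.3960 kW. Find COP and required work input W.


COP = 278.3060 / 46.0660 = 6.0415
W = 3.3960 / 6.0415 = 0.5621 kW

COP = 6.0415, W = 0.5621 kW


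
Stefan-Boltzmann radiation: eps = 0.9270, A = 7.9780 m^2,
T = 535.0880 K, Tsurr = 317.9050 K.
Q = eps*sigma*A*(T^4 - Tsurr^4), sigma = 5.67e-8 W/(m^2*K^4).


T^4 = 8.1979e+10
Tsurr^4 = 1.0214e+10
Q = 0.9270 * 5.67e-8 * 7.9780 * 7.1765e+10 = 30093.2024 W

30093.2024 W


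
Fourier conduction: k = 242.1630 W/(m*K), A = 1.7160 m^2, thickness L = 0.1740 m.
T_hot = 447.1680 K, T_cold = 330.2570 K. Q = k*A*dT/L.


dT = 116.9110 K
Q = 242.1630 * 1.7160 * 116.9110 / 0.1740 = 279210.1479 W

279210.1479 W


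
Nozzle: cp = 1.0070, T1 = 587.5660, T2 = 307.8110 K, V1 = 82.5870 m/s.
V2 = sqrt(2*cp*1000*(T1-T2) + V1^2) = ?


dT = 279.7550 K
2*cp*1000*dT = 563426.5700
V1^2 = 6820.6126
V2 = sqrt(570247.1826) = 755.1471 m/s

755.1471 m/s


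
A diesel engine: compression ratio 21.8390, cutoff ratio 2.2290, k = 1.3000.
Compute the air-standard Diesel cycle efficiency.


r^(k-1) = 2.5221
rc^k = 2.8349
eta = 0.5446 = 54.4639%

54.4639%


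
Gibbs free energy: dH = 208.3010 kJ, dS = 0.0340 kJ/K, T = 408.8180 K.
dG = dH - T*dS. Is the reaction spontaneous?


T*dS = 408.8180 * 0.0340 = 13.8998 kJ
dG = 208.3010 - 13.8998 = 194.4012 kJ (non-spontaneous)

dG = 194.4012 kJ, non-spontaneous


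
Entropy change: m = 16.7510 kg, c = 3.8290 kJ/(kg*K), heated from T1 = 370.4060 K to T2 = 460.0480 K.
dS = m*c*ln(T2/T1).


T2/T1 = 1.2420
ln(T2/T1) = 0.2167
dS = 16.7510 * 3.8290 * 0.2167 = 13.9010 kJ/K

13.9010 kJ/K


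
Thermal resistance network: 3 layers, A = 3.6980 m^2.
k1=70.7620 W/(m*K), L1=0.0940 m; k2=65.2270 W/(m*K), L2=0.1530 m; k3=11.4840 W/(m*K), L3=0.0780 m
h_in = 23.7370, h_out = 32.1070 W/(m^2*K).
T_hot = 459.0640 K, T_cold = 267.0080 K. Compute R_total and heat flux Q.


R_conv_in = 1/(23.7370*3.6980) = 0.0114
R_1 = 0.0940/(70.7620*3.6980) = 0.0004
R_2 = 0.1530/(65.2270*3.6980) = 0.0006
R_3 = 0.0780/(11.4840*3.6980) = 0.0018
R_conv_out = 1/(32.1070*3.6980) = 0.0084
R_total = 0.0226 K/W
Q = 192.0560 / 0.0226 = 8481.2592 W

R_total = 0.0226 K/W, Q = 8481.2592 W


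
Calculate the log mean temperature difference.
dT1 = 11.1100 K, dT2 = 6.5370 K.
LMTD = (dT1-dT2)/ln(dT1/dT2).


dT1/dT2 = 1.6996
ln(dT1/dT2) = 0.5304
LMTD = 4.5730 / 0.5304 = 8.6223 K

8.6223 K


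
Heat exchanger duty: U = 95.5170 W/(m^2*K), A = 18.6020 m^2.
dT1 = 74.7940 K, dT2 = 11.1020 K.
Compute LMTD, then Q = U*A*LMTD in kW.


LMTD = 33.3883 K
Q = 95.5170 * 18.6020 * 33.3883 = 59324.6336 W = 59.3246 kW

59.3246 kW


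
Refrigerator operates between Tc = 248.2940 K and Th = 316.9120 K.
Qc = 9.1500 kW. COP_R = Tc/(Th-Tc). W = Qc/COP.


COP = 248.2940 / 68.6180 = 3.6185
W = 9.1500 / 3.6185 = 2.5287 kW

COP = 3.6185, W = 2.5287 kW


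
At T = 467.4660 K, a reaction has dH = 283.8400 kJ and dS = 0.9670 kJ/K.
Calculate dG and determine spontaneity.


T*dS = 467.4660 * 0.9670 = 452.0396 kJ
dG = 283.8400 - 452.0396 = -168.1996 kJ (spontaneous)

dG = -168.1996 kJ, spontaneous


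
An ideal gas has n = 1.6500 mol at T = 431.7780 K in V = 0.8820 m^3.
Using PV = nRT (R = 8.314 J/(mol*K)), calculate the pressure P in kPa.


P = nRT/V = 1.6500 * 8.314 * 431.7780 / 0.8820
= 5923.1738 / 0.8820 = 6715.6165 Pa = 6.7156 kPa

6.7156 kPa


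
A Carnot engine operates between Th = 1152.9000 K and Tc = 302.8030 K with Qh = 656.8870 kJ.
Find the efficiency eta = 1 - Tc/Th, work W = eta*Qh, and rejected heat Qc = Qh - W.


eta = 1 - 302.8030/1152.9000 = 0.7374
W = 0.7374 * 656.8870 = 484.3592 kJ
Qc = 656.8870 - 484.3592 = 172.5278 kJ

eta = 73.7355%, W = 484.3592 kJ, Qc = 172.5278 kJ


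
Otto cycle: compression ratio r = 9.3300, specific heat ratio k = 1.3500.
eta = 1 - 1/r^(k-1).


r^(k-1) = 2.1850
eta = 1 - 1/2.1850 = 0.5423 = 54.2342%

54.2342%


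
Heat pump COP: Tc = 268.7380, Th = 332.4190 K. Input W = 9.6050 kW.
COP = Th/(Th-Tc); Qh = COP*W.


COP = 332.4190 / 63.6810 = 5.2201
Qh = 5.2201 * 9.6050 = 50.1387 kW

COP = 5.2201, Qh = 50.1387 kW


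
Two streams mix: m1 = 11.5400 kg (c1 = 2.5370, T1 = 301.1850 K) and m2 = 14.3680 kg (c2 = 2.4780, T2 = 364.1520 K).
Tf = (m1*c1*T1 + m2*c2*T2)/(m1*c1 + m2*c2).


num = 21783.0201
den = 64.8809
Tf = 335.7386 K

335.7386 K


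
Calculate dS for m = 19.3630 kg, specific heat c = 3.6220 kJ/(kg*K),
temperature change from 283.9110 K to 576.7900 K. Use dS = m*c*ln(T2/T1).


T2/T1 = 2.0316
ln(T2/T1) = 0.7088
dS = 19.3630 * 3.6220 * 0.7088 = 49.7113 kJ/K

49.7113 kJ/K


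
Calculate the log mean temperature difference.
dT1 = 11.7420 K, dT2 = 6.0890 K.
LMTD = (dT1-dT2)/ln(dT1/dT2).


dT1/dT2 = 1.9284
ln(dT1/dT2) = 0.6567
LMTD = 5.6530 / 0.6567 = 8.6083 K

8.6083 K


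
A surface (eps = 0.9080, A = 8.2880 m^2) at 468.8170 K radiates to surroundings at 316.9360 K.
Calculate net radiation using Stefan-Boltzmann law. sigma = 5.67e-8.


T^4 = 4.8307e+10
Tsurr^4 = 1.0090e+10
Q = 0.9080 * 5.67e-8 * 8.2880 * 3.8217e+10 = 16307.2508 W

16307.2508 W


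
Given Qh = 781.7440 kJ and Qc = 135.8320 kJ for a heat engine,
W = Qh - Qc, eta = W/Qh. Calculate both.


W = 781.7440 - 135.8320 = 645.9120 kJ
eta = 645.9120 / 781.7440 = 0.8262 = 82.6245%

W = 645.9120 kJ, eta = 82.6245%


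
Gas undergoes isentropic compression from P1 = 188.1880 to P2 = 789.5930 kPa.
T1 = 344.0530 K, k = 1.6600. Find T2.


(k-1)/k = 0.3976
(P2/P1)^exp = 1.7686
T2 = 344.0530 * 1.7686 = 608.4840 K

608.4840 K


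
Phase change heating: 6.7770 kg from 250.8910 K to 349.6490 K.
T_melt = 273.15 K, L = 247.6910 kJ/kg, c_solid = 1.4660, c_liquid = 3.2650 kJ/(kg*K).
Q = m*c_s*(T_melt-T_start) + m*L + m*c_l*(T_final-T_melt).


Q1 (sensible, solid) = 6.7770 * 1.4660 * 22.2590 = 221.1450 kJ
Q2 (latent) = 6.7770 * 247.6910 = 1678.6019 kJ
Q3 (sensible, liquid) = 6.7770 * 3.2650 * 76.4990 = 1692.6861 kJ
Q_total = 3592.4330 kJ

3592.4330 kJ


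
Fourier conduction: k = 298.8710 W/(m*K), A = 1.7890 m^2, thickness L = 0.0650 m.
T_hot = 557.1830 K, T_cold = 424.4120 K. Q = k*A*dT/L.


dT = 132.7710 K
Q = 298.8710 * 1.7890 * 132.7710 / 0.0650 = 1092154.2670 W

1092154.2670 W


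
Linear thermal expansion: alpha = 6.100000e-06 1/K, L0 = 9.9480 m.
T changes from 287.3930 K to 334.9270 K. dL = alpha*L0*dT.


dT = 47.5340 K
dL = 6.100000e-06 * 9.9480 * 47.5340 = 0.002884 m
L_final = 9.950884 m

dL = 0.002884 m


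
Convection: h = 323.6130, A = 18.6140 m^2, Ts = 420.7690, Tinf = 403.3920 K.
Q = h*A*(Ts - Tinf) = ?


dT = 17.3770 K
Q = 323.6130 * 18.6140 * 17.3770 = 104674.3976 W

104674.3976 W


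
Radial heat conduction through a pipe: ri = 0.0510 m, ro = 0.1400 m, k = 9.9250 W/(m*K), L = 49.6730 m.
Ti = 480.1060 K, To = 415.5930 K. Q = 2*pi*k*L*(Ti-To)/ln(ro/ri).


dT = 64.5130 K
ln(ro/ri) = 1.0098
Q = 2*pi*9.9250*49.6730*64.5130 / 1.0098 = 197895.2748 W

197895.2748 W


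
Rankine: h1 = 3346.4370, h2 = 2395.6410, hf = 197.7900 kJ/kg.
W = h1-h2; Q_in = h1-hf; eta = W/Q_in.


W = 950.7960 kJ/kg
Q_in = 3148.6470 kJ/kg
eta = 0.3020 = 30.1970%

eta = 30.1970%


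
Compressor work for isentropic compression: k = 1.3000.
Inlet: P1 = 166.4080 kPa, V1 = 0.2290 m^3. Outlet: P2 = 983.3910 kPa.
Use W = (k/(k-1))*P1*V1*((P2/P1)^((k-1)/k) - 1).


(k-1)/k = 0.2308
(P2/P1)^exp = 1.5068
W = 4.3333 * 166.4080 * 0.2290 * (1.5068 - 1) = 83.6861 kJ

83.6861 kJ


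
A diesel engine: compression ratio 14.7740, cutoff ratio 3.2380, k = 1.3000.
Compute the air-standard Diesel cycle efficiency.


r^(k-1) = 2.2431
rc^k = 4.6064
eta = 0.4474 = 44.7390%

44.7390%


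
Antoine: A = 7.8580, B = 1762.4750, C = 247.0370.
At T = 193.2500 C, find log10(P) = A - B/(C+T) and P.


C+T = 440.2870
B/(C+T) = 4.0030
log10(P) = 7.8580 - 4.0030 = 3.8550
P = 10^3.8550 = 7161.2042 mmHg

7161.2042 mmHg


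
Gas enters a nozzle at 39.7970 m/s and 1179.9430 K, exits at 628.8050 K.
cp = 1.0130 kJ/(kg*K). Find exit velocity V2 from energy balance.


dT = 551.1380 K
2*cp*1000*dT = 1116605.5880
V1^2 = 1583.8012
V2 = sqrt(1118189.3892) = 1057.4447 m/s

1057.4447 m/s


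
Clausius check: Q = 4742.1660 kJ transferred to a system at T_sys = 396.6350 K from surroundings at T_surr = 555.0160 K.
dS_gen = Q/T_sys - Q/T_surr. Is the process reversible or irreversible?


dS_sys = 4742.1660/396.6350 = 11.9560 kJ/K
dS_surr = -4742.1660/555.0160 = -8.5442 kJ/K
dS_gen = 11.9560 - 8.5442 = 3.4118 kJ/K (irreversible)

dS_gen = 3.4118 kJ/K, irreversible


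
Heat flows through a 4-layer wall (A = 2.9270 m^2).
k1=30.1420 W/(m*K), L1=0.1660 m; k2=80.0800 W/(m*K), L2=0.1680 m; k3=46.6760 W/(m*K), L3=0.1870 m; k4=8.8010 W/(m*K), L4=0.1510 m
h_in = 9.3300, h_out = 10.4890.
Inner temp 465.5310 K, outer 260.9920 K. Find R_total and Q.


R_conv_in = 1/(9.3300*2.9270) = 0.0366
R_1 = 0.1660/(30.1420*2.9270) = 0.0019
R_2 = 0.1680/(80.0800*2.9270) = 0.0007
R_3 = 0.1870/(46.6760*2.9270) = 0.0014
R_4 = 0.1510/(8.8010*2.9270) = 0.0059
R_conv_out = 1/(10.4890*2.9270) = 0.0326
R_total = 0.0790 K/W
Q = 204.5390 / 0.0790 = 2588.4883 W

R_total = 0.0790 K/W, Q = 2588.4883 W


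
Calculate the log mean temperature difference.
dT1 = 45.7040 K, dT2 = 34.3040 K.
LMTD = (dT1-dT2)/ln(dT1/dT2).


dT1/dT2 = 1.3323
ln(dT1/dT2) = 0.2869
LMTD = 11.4000 / 0.2869 = 39.7318 K

39.7318 K


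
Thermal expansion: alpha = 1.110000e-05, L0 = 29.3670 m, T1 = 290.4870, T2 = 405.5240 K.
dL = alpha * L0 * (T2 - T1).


dT = 115.0370 K
dL = 1.110000e-05 * 29.3670 * 115.0370 = 0.037499 m
L_final = 29.404499 m

dL = 0.037499 m


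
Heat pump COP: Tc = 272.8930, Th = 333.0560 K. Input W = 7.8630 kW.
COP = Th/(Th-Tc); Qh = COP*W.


COP = 333.0560 / 60.1630 = 5.5359
Qh = 5.5359 * 7.8630 = 43.5287 kW

COP = 5.5359, Qh = 43.5287 kW


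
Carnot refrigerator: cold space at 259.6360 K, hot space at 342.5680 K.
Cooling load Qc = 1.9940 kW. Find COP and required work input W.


COP = 259.6360 / 82.9320 = 3.1307
W = 1.9940 / 3.1307 = 0.6369 kW

COP = 3.1307, W = 0.6369 kW


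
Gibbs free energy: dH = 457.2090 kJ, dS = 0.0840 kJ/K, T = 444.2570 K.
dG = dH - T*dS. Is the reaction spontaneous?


T*dS = 444.2570 * 0.0840 = 37.3176 kJ
dG = 457.2090 - 37.3176 = 419.8914 kJ (non-spontaneous)

dG = 419.8914 kJ, non-spontaneous


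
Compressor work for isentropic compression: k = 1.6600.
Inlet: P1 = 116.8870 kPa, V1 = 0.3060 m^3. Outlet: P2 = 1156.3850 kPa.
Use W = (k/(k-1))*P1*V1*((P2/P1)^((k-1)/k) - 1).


(k-1)/k = 0.3976
(P2/P1)^exp = 2.4873
W = 2.5152 * 116.8870 * 0.3060 * (2.4873 - 1) = 133.8023 kJ

133.8023 kJ


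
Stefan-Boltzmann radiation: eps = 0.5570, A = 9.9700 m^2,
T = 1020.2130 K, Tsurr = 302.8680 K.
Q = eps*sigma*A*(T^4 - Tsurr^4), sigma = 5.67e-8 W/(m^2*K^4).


T^4 = 1.0833e+12
Tsurr^4 = 8.4142e+09
Q = 0.5570 * 5.67e-8 * 9.9700 * 1.0749e+12 = 338462.4679 W

338462.4679 W


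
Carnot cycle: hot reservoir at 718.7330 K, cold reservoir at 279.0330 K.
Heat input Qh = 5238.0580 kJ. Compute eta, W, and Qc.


eta = 1 - 279.0330/718.7330 = 0.6118
W = 0.6118 * 5238.0580 = 3204.4919 kJ
Qc = 5238.0580 - 3204.4919 = 2033.5661 kJ

eta = 61.1771%, W = 3204.4919 kJ, Qc = 2033.5661 kJ


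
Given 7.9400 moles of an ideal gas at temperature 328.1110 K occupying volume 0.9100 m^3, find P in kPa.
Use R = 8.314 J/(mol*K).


P = nRT/V = 7.9400 * 8.314 * 328.1110 / 0.9100
= 21659.6439 / 0.9100 = 23801.8065 Pa = 23.8018 kPa

23.8018 kPa


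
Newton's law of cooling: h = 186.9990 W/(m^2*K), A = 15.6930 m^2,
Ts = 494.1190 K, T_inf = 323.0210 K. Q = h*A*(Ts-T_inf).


dT = 171.0980 K
Q = 186.9990 * 15.6930 * 171.0980 = 502099.9659 W

502099.9659 W


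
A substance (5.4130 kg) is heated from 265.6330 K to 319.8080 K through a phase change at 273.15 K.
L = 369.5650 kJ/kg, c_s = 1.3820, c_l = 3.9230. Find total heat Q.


Q1 (sensible, solid) = 5.4130 * 1.3820 * 7.5170 = 56.2329 kJ
Q2 (latent) = 5.4130 * 369.5650 = 2000.4553 kJ
Q3 (sensible, liquid) = 5.4130 * 3.9230 * 46.6580 = 990.7919 kJ
Q_total = 3047.4802 kJ

3047.4802 kJ


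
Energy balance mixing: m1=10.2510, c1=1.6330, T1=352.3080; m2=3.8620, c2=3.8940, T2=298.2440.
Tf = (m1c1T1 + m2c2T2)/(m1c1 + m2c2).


num = 10382.7753
den = 31.7785
Tf = 326.7232 K

326.7232 K


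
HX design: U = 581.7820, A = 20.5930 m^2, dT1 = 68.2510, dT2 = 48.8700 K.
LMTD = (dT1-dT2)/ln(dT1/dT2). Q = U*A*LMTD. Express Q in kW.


LMTD = 58.0220 K
Q = 581.7820 * 20.5930 * 58.0220 = 695140.7065 W = 695.1407 kW

695.1407 kW


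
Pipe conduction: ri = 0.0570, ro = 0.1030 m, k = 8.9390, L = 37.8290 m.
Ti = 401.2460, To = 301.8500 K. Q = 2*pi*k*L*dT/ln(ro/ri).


dT = 99.3960 K
ln(ro/ri) = 0.5917
Q = 2*pi*8.9390*37.8290*99.3960 / 0.5917 = 356925.3202 W

356925.3202 W


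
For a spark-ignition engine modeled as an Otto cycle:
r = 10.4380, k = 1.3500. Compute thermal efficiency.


r^(k-1) = 2.2726
eta = 1 - 1/2.2726 = 0.5600 = 55.9968%

55.9968%


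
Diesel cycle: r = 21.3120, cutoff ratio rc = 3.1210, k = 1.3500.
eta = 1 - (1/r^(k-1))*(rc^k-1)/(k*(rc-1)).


r^(k-1) = 2.9176
rc^k = 4.6483
eta = 0.5633 = 56.3282%

56.3282%


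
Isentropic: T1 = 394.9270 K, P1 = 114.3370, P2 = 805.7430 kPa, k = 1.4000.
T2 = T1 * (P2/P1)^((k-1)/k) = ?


(k-1)/k = 0.2857
(P2/P1)^exp = 1.7470
T2 = 394.9270 * 1.7470 = 689.9305 K

689.9305 K


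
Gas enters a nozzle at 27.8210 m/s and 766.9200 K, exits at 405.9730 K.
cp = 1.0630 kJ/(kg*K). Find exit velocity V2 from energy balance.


dT = 360.9470 K
2*cp*1000*dT = 767373.3220
V1^2 = 774.0080
V2 = sqrt(768147.3300) = 876.4401 m/s

876.4401 m/s


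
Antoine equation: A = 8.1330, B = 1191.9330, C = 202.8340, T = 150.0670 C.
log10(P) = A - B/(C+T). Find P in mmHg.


C+T = 352.9010
B/(C+T) = 3.3775
log10(P) = 8.1330 - 3.3775 = 4.7555
P = 10^4.7555 = 56947.1540 mmHg

56947.1540 mmHg


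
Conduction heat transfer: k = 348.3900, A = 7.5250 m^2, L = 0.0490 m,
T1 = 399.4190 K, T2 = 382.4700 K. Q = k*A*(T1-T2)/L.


dT = 16.9490 K
Q = 348.3900 * 7.5250 * 16.9490 / 0.0490 = 906818.1097 W

906818.1097 W


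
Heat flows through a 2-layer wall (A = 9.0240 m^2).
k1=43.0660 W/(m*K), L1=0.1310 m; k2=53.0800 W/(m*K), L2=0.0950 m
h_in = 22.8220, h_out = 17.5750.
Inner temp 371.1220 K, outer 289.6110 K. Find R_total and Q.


R_conv_in = 1/(22.8220*9.0240) = 0.0049
R_1 = 0.1310/(43.0660*9.0240) = 0.0003
R_2 = 0.0950/(53.0800*9.0240) = 0.0002
R_conv_out = 1/(17.5750*9.0240) = 0.0063
R_total = 0.0117 K/W
Q = 81.5110 / 0.0117 = 6968.9193 W

R_total = 0.0117 K/W, Q = 6968.9193 W


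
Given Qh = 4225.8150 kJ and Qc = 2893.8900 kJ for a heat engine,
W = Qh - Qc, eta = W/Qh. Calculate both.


W = 4225.8150 - 2893.8900 = 1331.9250 kJ
eta = 1331.9250 / 4225.8150 = 0.3152 = 31.5188%

W = 1331.9250 kJ, eta = 31.5188%


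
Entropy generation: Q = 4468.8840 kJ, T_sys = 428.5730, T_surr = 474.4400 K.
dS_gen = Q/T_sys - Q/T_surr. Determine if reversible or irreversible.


dS_sys = 4468.8840/428.5730 = 10.4274 kJ/K
dS_surr = -4468.8840/474.4400 = -9.4193 kJ/K
dS_gen = 10.4274 - 9.4193 = 1.0081 kJ/K (irreversible)

dS_gen = 1.0081 kJ/K, irreversible


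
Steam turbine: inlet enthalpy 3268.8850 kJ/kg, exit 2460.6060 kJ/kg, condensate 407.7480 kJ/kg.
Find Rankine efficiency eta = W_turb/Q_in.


W = 808.2790 kJ/kg
Q_in = 2861.1370 kJ/kg
eta = 0.2825 = 28.2503%

eta = 28.2503%


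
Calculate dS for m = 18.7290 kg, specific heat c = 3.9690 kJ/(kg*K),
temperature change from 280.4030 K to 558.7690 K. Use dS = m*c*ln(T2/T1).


T2/T1 = 1.9927
ln(T2/T1) = 0.6895
dS = 18.7290 * 3.9690 * 0.6895 = 51.2549 kJ/K

51.2549 kJ/K


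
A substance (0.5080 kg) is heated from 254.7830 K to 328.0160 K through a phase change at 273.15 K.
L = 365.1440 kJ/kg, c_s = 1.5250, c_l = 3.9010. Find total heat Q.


Q1 (sensible, solid) = 0.5080 * 1.5250 * 18.3670 = 14.2289 kJ
Q2 (latent) = 0.5080 * 365.1440 = 185.4932 kJ
Q3 (sensible, liquid) = 0.5080 * 3.9010 * 54.8660 = 108.7284 kJ
Q_total = 308.4505 kJ

308.4505 kJ


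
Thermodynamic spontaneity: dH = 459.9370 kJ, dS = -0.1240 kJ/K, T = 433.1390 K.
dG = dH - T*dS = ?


T*dS = 433.1390 * -0.1240 = -53.7092 kJ
dG = 459.9370 + 53.7092 = 513.6462 kJ (non-spontaneous)

dG = 513.6462 kJ, non-spontaneous


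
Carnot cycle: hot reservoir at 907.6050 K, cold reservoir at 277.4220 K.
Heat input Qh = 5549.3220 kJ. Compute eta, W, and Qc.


eta = 1 - 277.4220/907.6050 = 0.6943
W = 0.6943 * 5549.3220 = 3853.0951 kJ
Qc = 5549.3220 - 3853.0951 = 1696.2269 kJ

eta = 69.4336%, W = 3853.0951 kJ, Qc = 1696.2269 kJ


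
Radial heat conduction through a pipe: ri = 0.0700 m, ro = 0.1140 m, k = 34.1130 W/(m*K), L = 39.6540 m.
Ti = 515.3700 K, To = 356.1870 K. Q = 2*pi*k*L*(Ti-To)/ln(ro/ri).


dT = 159.1830 K
ln(ro/ri) = 0.4877
Q = 2*pi*34.1130*39.6540*159.1830 / 0.4877 = 2774136.7095 W

2774136.7095 W


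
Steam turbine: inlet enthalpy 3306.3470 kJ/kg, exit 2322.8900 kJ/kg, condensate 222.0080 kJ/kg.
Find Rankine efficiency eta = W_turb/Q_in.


W = 983.4570 kJ/kg
Q_in = 3084.3390 kJ/kg
eta = 0.3189 = 31.8855%

eta = 31.8855%


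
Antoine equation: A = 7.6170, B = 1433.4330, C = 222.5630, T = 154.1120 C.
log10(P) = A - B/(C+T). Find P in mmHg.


C+T = 376.6750
B/(C+T) = 3.8055
log10(P) = 7.6170 - 3.8055 = 3.8115
P = 10^3.8115 = 6479.0280 mmHg

6479.0280 mmHg


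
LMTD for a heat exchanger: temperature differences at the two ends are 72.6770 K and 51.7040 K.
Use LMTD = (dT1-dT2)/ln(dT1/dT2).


dT1/dT2 = 1.4056
ln(dT1/dT2) = 0.3405
LMTD = 20.9730 / 0.3405 = 61.5966 K

61.5966 K


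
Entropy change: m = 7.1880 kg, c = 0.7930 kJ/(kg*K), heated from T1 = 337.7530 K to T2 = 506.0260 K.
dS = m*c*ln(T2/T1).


T2/T1 = 1.4982
ln(T2/T1) = 0.4043
dS = 7.1880 * 0.7930 * 0.4043 = 2.3044 kJ/K

2.3044 kJ/K


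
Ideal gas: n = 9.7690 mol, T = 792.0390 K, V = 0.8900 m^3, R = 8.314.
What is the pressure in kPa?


P = nRT/V = 9.7690 * 8.314 * 792.0390 / 0.8900
= 64328.9846 / 0.8900 = 72279.7580 Pa = 72.2798 kPa

72.2798 kPa


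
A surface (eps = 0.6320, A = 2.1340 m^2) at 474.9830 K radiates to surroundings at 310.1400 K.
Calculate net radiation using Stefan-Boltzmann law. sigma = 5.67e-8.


T^4 = 5.0899e+10
Tsurr^4 = 9.2519e+09
Q = 0.6320 * 5.67e-8 * 2.1340 * 4.1647e+10 = 3184.8058 W

3184.8058 W


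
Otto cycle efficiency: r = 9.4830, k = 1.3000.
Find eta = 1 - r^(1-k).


r^(k-1) = 1.9637
eta = 1 - 1/1.9637 = 0.4908 = 49.0767%

49.0767%


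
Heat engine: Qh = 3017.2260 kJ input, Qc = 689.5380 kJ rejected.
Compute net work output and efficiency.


W = 3017.2260 - 689.5380 = 2327.6880 kJ
eta = 2327.6880 / 3017.2260 = 0.7715 = 77.1466%

W = 2327.6880 kJ, eta = 77.1466%


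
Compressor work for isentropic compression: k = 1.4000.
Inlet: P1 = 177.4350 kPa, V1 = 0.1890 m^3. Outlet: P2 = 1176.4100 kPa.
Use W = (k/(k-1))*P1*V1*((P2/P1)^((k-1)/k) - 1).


(k-1)/k = 0.2857
(P2/P1)^exp = 1.7168
W = 3.5000 * 177.4350 * 0.1890 * (1.7168 - 1) = 84.1332 kJ

84.1332 kJ


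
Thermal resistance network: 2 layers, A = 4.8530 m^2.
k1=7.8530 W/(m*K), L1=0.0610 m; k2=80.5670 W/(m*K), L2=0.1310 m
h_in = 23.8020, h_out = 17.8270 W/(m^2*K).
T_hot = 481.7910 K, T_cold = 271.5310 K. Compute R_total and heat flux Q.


R_conv_in = 1/(23.8020*4.8530) = 0.0087
R_1 = 0.0610/(7.8530*4.8530) = 0.0016
R_2 = 0.1310/(80.5670*4.8530) = 0.0003
R_conv_out = 1/(17.8270*4.8530) = 0.0116
R_total = 0.0222 K/W
Q = 210.2600 / 0.0222 = 9491.8689 W

R_total = 0.0222 K/W, Q = 9491.8689 W


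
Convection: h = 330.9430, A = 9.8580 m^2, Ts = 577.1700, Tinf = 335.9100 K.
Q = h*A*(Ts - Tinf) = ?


dT = 241.2600 K
Q = 330.9430 * 9.8580 * 241.2600 = 787095.3320 W

787095.3320 W


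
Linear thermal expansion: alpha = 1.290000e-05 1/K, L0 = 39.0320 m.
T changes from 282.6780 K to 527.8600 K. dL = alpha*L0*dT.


dT = 245.1820 K
dL = 1.290000e-05 * 39.0320 * 245.1820 = 0.123452 m
L_final = 39.155452 m

dL = 0.123452 m


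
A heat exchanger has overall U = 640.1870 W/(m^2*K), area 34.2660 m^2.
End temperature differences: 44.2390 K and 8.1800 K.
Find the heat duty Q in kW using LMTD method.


LMTD = 21.3630 K
Q = 640.1870 * 34.2660 * 21.3630 = 468633.6500 W = 468.6336 kW

468.6336 kW


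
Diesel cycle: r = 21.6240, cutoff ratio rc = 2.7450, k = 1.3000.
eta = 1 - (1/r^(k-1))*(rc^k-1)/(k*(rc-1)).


r^(k-1) = 2.5147
rc^k = 3.7163
eta = 0.5238 = 52.3843%

52.3843%


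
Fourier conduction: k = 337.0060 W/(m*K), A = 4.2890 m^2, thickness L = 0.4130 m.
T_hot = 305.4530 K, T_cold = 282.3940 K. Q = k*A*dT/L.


dT = 23.0590 K
Q = 337.0060 * 4.2890 * 23.0590 / 0.4130 = 80701.9627 W

80701.9627 W


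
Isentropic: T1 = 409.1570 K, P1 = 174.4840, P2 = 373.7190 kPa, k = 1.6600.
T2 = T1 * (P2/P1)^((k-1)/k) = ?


(k-1)/k = 0.3976
(P2/P1)^exp = 1.3537
T2 = 409.1570 * 1.3537 = 553.8711 K

553.8711 K


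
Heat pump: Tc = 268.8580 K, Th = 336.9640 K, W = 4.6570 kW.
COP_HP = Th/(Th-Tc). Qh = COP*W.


COP = 336.9640 / 68.1060 = 4.9476
Qh = 4.9476 * 4.6570 = 23.0412 kW

COP = 4.9476, Qh = 23.0412 kW


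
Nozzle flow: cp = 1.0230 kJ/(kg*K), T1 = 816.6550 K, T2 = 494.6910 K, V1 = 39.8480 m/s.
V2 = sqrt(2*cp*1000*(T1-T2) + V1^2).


dT = 321.9640 K
2*cp*1000*dT = 658738.3440
V1^2 = 1587.8631
V2 = sqrt(660326.2071) = 812.6046 m/s

812.6046 m/s


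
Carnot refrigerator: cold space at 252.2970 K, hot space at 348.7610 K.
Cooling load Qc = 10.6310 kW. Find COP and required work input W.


COP = 252.2970 / 96.4640 = 2.6155
W = 10.6310 / 2.6155 = 4.0647 kW

COP = 2.6155, W = 4.0647 kW


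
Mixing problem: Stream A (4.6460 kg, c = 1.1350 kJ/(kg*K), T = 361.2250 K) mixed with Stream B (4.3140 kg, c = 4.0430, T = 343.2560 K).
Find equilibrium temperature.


num = 7891.7155
den = 22.7147
Tf = 347.4275 K

347.4275 K


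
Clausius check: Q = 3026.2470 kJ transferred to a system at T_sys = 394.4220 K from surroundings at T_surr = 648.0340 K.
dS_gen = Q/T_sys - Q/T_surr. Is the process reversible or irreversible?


dS_sys = 3026.2470/394.4220 = 7.6726 kJ/K
dS_surr = -3026.2470/648.0340 = -4.6699 kJ/K
dS_gen = 7.6726 - 4.6699 = 3.0027 kJ/K (irreversible)

dS_gen = 3.0027 kJ/K, irreversible


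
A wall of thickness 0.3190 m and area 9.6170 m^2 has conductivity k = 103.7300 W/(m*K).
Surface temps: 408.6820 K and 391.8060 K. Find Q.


dT = 16.8760 K
Q = 103.7300 * 9.6170 * 16.8760 / 0.3190 = 52774.3421 W

52774.3421 W


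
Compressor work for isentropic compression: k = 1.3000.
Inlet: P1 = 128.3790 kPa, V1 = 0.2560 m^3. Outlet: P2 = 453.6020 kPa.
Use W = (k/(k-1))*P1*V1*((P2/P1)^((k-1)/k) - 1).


(k-1)/k = 0.2308
(P2/P1)^exp = 1.3381
W = 4.3333 * 128.3790 * 0.2560 * (1.3381 - 1) = 48.1570 kJ

48.1570 kJ


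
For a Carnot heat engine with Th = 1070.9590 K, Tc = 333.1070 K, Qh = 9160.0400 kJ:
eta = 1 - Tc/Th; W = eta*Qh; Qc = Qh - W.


eta = 1 - 333.1070/1070.9590 = 0.6890
W = 0.6890 * 9160.0400 = 6310.9361 kJ
Qc = 9160.0400 - 6310.9361 = 2849.1039 kJ

eta = 68.8964%, W = 6310.9361 kJ, Qc = 2849.1039 kJ
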